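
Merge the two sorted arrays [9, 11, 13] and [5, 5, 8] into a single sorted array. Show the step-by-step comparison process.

Merging process:

Compare 9 vs 5: take 5 from right. Merged: [5]
Compare 9 vs 5: take 5 from right. Merged: [5, 5]
Compare 9 vs 8: take 8 from right. Merged: [5, 5, 8]
Append remaining from left: [9, 11, 13]. Merged: [5, 5, 8, 9, 11, 13]

Final merged array: [5, 5, 8, 9, 11, 13]
Total comparisons: 3

The merged array is [5, 5, 8, 9, 11, 13], requiring 3 comparisons. The merge step runs in O(n) time where n is the total number of elements.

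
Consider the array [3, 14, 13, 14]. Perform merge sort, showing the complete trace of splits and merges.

Merge sort trace:

Split: [3, 14, 13, 14] -> [3, 14] and [13, 14]
  Split: [3, 14] -> [3] and [14]
  Merge: [3] + [14] -> [3, 14]
  Split: [13, 14] -> [13] and [14]
  Merge: [13] + [14] -> [13, 14]
Merge: [3, 14] + [13, 14] -> [3, 13, 14, 14]

Final sorted array: [3, 13, 14, 14]

The merge sort proceeds by recursively splitting the array and merging sorted halves.
After all merges, the sorted array is [3, 13, 14, 14].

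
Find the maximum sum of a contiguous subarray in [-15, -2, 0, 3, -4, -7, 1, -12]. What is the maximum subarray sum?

Using Kadane's algorithm on [-15, -2, 0, 3, -4, -7, 1, -12]:

Scanning through the array:
Position 1 (value -2): max_ending_here = -2, max_so_far = -2
Position 2 (value 0): max_ending_here = 0, max_so_far = 0
Position 3 (value 3): max_ending_here = 3, max_so_far = 3
Position 4 (value -4): max_ending_here = -1, max_so_far = 3
Position 5 (value -7): max_ending_here = -7, max_so_far = 3
Position 6 (value 1): max_ending_here = 1, max_so_far = 3
Position 7 (value -12): max_ending_here = -11, max_so_far = 3

Maximum subarray: [0, 3]
Maximum sum: 3

The maximum subarray is [0, 3] with sum 3. This subarray runs from index 2 to index 3.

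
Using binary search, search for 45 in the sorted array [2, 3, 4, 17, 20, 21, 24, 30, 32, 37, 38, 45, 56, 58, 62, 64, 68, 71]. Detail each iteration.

Binary search for 45 in [2, 3, 4, 17, 20, 21, 24, 30, 32, 37, 38, 45, 56, 58, 62, 64, 68, 71]:

lo=0, hi=17, mid=8, arr[mid]=32 -> 32 < 45, search right half
lo=9, hi=17, mid=13, arr[mid]=58 -> 58 > 45, search left half
lo=9, hi=12, mid=10, arr[mid]=38 -> 38 < 45, search right half
lo=11, hi=12, mid=11, arr[mid]=45 -> Found target at index 11!

Binary search finds 45 at index 11 after 4 comparisons. The search repeatedly halves the search space by comparing with the middle element.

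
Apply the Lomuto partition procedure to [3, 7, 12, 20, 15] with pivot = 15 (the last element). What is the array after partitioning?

Lomuto partition with pivot = 15:

Initial array: [3, 7, 12, 20, 15]

arr[0]=3 <= 15: swap with position 0, array becomes [3, 7, 12, 20, 15]
arr[1]=7 <= 15: swap with position 1, array becomes [3, 7, 12, 20, 15]
arr[2]=12 <= 15: swap with position 2, array becomes [3, 7, 12, 20, 15]
arr[3]=20 > 15: no swap

Place pivot at position 3: [3, 7, 12, 15, 20]
Pivot position: 3

After partitioning with pivot 15, the array becomes [3, 7, 12, 15, 20]. The pivot is placed at index 3. All elements to the left of the pivot are <= 15, and all elements to the right are > 15.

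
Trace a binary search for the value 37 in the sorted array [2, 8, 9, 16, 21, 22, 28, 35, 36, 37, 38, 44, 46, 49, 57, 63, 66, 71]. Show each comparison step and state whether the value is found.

Binary search for 37 in [2, 8, 9, 16, 21, 22, 28, 35, 36, 37, 38, 44, 46, 49, 57, 63, 66, 71]:

lo=0, hi=17, mid=8, arr[mid]=36 -> 36 < 37, search right half
lo=9, hi=17, mid=13, arr[mid]=49 -> 49 > 37, search left half
lo=9, hi=12, mid=10, arr[mid]=38 -> 38 > 37, search left half
lo=9, hi=9, mid=9, arr[mid]=37 -> Found target at index 9!

Binary search finds 37 at index 9 after 4 comparisons. The search repeatedly halves the search space by comparing with the middle element.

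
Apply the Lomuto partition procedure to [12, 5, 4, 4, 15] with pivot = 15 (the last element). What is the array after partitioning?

Lomuto partition with pivot = 15:

Initial array: [12, 5, 4, 4, 15]

arr[0]=12 <= 15: swap with position 0, array becomes [12, 5, 4, 4, 15]
arr[1]=5 <= 15: swap with position 1, array becomes [12, 5, 4, 4, 15]
arr[2]=4 <= 15: swap with position 2, array becomes [12, 5, 4, 4, 15]
arr[3]=4 <= 15: swap with position 3, array becomes [12, 5, 4, 4, 15]

Place pivot at position 4: [12, 5, 4, 4, 15]
Pivot position: 4

After partitioning with pivot 15, the array becomes [12, 5, 4, 4, 15]. The pivot is placed at index 4. All elements to the left of the pivot are <= 15, and all elements to the right are > 15.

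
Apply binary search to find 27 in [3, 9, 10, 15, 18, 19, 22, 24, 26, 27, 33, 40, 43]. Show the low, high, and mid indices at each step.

Binary search for 27 in [3, 9, 10, 15, 18, 19, 22, 24, 26, 27, 33, 40, 43]:

lo=0, hi=12, mid=6, arr[mid]=22 -> 22 < 27, search right half
lo=7, hi=12, mid=9, arr[mid]=27 -> Found target at index 9!

Binary search finds 27 at index 9 after 2 comparisons. The search repeatedly halves the search space by comparing with the middle element.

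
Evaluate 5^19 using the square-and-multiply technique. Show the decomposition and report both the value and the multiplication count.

Computing 5^19 by squaring (build up from 5^1; each line after the first costs one multiplication):

5^1 = 5
5^2 = (5^1)^2 = 5^2 = 25
5^4 = (5^2)^2 = 25^2 = 625
5^8 = (5^4)^2 = 625^2 = 390625
5^9 = 5 * 5^8 = 5 * 390625 = 1953125
5^18 = (5^9)^2 = 1953125^2 = 3814697265625
5^19 = 5 * 5^18 = 5 * 3814697265625 = 19073486328125

Result: 19073486328125
Multiplications needed: 6 (6 lines after 5^1)

5^19 = 19073486328125. Using exponentiation by squaring, this requires 6 multiplications. The key idea: if the exponent is even, square the half-power; if odd, multiply by the base once.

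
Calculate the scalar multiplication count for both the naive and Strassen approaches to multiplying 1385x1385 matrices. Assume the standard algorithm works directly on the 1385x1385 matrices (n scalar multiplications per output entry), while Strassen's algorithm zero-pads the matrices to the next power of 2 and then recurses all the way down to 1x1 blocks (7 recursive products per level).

Matrix multiplication for 1385x1385 matrices:

Strassen's algorithm requires power-of-2 dimensions. Pad 1385x1385 to 2048x2048 (next power of 2).

Standard algorithm: 1385^3 = 2656741625 multiplications
Strassen's algorithm: 7^(log2(2048)) = 7^11 = 1977326743 multiplications
Savings: 2656741625 - 1977326743 = 679414882 multiplications

Standard: 2656741625 multiplications (1385^3). Strassen: 1977326743 multiplications (7^11, after padding to 2048x2048). Strassen reduces 8 recursive multiplications to 7 at each level.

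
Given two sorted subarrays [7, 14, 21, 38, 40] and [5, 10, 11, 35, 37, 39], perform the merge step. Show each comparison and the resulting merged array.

Merging process:

Compare 7 vs 5: take 5 from right. Merged: [5]
Compare 7 vs 10: take 7 from left. Merged: [5, 7]
Compare 14 vs 10: take 10 from right. Merged: [5, 7, 10]
Compare 14 vs 11: take 11 from right. Merged: [5, 7, 10, 11]
Compare 14 vs 35: take 14 from left. Merged: [5, 7, 10, 11, 14]
Compare 21 vs 35: take 21 from left. Merged: [5, 7, 10, 11, 14, 21]
Compare 38 vs 35: take 35 from right. Merged: [5, 7, 10, 11, 14, 21, 35]
Compare 38 vs 37: take 37 from right. Merged: [5, 7, 10, 11, 14, 21, 35, 37]
Compare 38 vs 39: take 38 from left. Merged: [5, 7, 10, 11, 14, 21, 35, 37, 38]
Compare 40 vs 39: take 39 from right. Merged: [5, 7, 10, 11, 14, 21, 35, 37, 38, 39]
Append remaining from left: [40]. Merged: [5, 7, 10, 11, 14, 21, 35, 37, 38, 39, 40]

Final merged array: [5, 7, 10, 11, 14, 21, 35, 37, 38, 39, 40]
Total comparisons: 10

The merged array is [5, 7, 10, 11, 14, 21, 35, 37, 38, 39, 40], requiring 10 comparisons. The merge step runs in O(n) time where n is the total number of elements.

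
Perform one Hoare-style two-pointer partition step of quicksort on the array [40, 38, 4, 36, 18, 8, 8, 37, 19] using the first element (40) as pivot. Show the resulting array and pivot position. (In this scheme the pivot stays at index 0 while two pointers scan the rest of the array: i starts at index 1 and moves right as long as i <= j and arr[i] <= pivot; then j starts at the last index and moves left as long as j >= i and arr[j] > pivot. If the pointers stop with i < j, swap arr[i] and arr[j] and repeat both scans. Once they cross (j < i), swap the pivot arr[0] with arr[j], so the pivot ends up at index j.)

Hoare-style two-pointer partition with pivot = 40:

Initial array: [40, 38, 4, 36, 18, 8, 8, 37, 19]

Pointers start at i = 1, j = 8.
i ends at 9, j ends at 8: the pointers have crossed (j < i), so scanning stops.

Swap pivot arr[0] with arr[8] to place pivot at position 8: [19, 38, 4, 36, 18, 8, 8, 37, 40]
Pivot position: 8

After partitioning with pivot 40, the array becomes [19, 38, 4, 36, 18, 8, 8, 37, 40]. The pivot is placed at index 8. All elements to the left of the pivot are <= 40, and all elements to the right are > 40.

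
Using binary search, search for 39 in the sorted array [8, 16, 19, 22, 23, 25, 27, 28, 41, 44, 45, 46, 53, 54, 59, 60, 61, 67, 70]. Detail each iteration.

Binary search for 39 in [8, 16, 19, 22, 23, 25, 27, 28, 41, 44, 45, 46, 53, 54, 59, 60, 61, 67, 70]:

lo=0, hi=18, mid=9, arr[mid]=44 -> 44 > 39, search left half
lo=0, hi=8, mid=4, arr[mid]=23 -> 23 < 39, search right half
lo=5, hi=8, mid=6, arr[mid]=27 -> 27 < 39, search right half
lo=7, hi=8, mid=7, arr[mid]=28 -> 28 < 39, search right half
lo=8, hi=8, mid=8, arr[mid]=41 -> 41 > 39, search left half
lo=8 > hi=7, target 39 not found

Binary search determines that 39 is not in the array after 5 comparisons. The search space was exhausted without finding the target.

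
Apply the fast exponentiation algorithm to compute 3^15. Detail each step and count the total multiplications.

Computing 3^15 by squaring (build up from 3^1; each line after the first costs one multiplication):

3^1 = 3
3^2 = (3^1)^2 = 3^2 = 9
3^3 = 3 * 3^2 = 3 * 9 = 27
3^6 = (3^3)^2 = 27^2 = 729
3^7 = 3 * 3^6 = 3 * 729 = 2187
3^14 = (3^7)^2 = 2187^2 = 4782969
3^15 = 3 * 3^14 = 3 * 4782969 = 14348907

Result: 14348907
Multiplications needed: 6 (6 lines after 3^1)

3^15 = 14348907. Using exponentiation by squaring, this requires 6 multiplications. The key idea: if the exponent is even, square the half-power; if odd, multiply by the base once.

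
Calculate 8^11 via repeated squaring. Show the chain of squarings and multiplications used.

Computing 8^11 by squaring (build up from 8^1; each line after the first costs one multiplication):

8^1 = 8
8^2 = (8^1)^2 = 8^2 = 64
8^4 = (8^2)^2 = 64^2 = 4096
8^5 = 8 * 8^4 = 8 * 4096 = 32768
8^10 = (8^5)^2 = 32768^2 = 1073741824
8^11 = 8 * 8^10 = 8 * 1073741824 = 8589934592

Result: 8589934592
Multiplications needed: 5 (5 lines after 8^1)

8^11 = 8589934592. Using exponentiation by squaring, this requires 5 multiplications. The key idea: if the exponent is even, square the half-power; if odd, multiply by the base once.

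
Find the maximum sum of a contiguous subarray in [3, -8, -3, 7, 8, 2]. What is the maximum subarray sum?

Using Kadane's algorithm on [3, -8, -3, 7, 8, 2]:

Scanning through the array:
Position 1 (value -8): max_ending_here = -5, max_so_far = 3
Position 2 (value -3): max_ending_here = -3, max_so_far = 3
Position 3 (value 7): max_ending_here = 7, max_so_far = 7
Position 4 (value 8): max_ending_here = 15, max_so_far = 15
Position 5 (value 2): max_ending_here = 17, max_so_far = 17

Maximum subarray: [7, 8, 2]
Maximum sum: 17

The maximum subarray is [7, 8, 2] with sum 17. This subarray runs from index 3 to index 5.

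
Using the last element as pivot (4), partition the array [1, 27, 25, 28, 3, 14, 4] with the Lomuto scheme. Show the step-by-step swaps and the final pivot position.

Lomuto partition with pivot = 4:

Initial array: [1, 27, 25, 28, 3, 14, 4]

arr[0]=1 <= 4: swap with position 0, array becomes [1, 27, 25, 28, 3, 14, 4]
arr[1]=27 > 4: no swap
arr[2]=25 > 4: no swap
arr[3]=28 > 4: no swap
arr[4]=3 <= 4: swap with position 1, array becomes [1, 3, 25, 28, 27, 14, 4]
arr[5]=14 > 4: no swap

Place pivot at position 2: [1, 3, 4, 28, 27, 14, 25]
Pivot position: 2

After partitioning with pivot 4, the array becomes [1, 3, 4, 28, 27, 14, 25]. The pivot is placed at index 2. All elements to the left of the pivot are <= 4, and all elements to the right are > 4.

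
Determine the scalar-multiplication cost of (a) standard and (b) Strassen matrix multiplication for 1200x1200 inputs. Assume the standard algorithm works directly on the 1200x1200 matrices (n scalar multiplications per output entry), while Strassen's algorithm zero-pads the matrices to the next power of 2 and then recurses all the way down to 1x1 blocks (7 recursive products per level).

Matrix multiplication for 1200x1200 matrices:

Strassen's algorithm requires power-of-2 dimensions. Pad 1200x1200 to 2048x2048 (next power of 2).

Standard algorithm: 1200^3 = 1728000000 multiplications
Strassen's algorithm: 7^(log2(2048)) = 7^11 = 1977326743 multiplications
Difference: 1728000000 - 1977326743 = -249326743 (Strassen uses MORE here due to padding overhead — for small or just-over-power-of-2 n, padding can outweigh the per-level savings)

Standard: 1728000000 multiplications (1200^3). Strassen: 1977326743 multiplications (7^11, after padding to 2048x2048). Strassen reduces 8 recursive multiplications to 7 at each level.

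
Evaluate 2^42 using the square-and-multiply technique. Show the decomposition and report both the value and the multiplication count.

Computing 2^42 by squaring (build up from 2^1; each line after the first costs one multiplication):

2^1 = 2
2^2 = (2^1)^2 = 2^2 = 4
2^4 = (2^2)^2 = 4^2 = 16
2^5 = 2 * 2^4 = 2 * 16 = 32
2^10 = (2^5)^2 = 32^2 = 1024
2^20 = (2^10)^2 = 1024^2 = 1048576
2^21 = 2 * 2^20 = 2 * 1048576 = 2097152
2^42 = (2^21)^2 = 2097152^2 = 4398046511104

Result: 4398046511104
Multiplications needed: 7 (7 lines after 2^1)

2^42 = 4398046511104. Using exponentiation by squaring, this requires 7 multiplications. The key idea: if the exponent is even, square the half-power; if odd, multiply by the base once.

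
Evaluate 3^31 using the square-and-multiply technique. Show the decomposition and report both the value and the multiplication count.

Computing 3^31 by squaring (build up from 3^1; each line after the first costs one multiplication):

3^1 = 3
3^2 = (3^1)^2 = 3^2 = 9
3^3 = 3 * 3^2 = 3 * 9 = 27
3^6 = (3^3)^2 = 27^2 = 729
3^7 = 3 * 3^6 = 3 * 729 = 2187
3^14 = (3^7)^2 = 2187^2 = 4782969
3^15 = 3 * 3^14 = 3 * 4782969 = 14348907
3^30 = (3^15)^2 = 14348907^2 = 205891132094649
3^31 = 3 * 3^30 = 3 * 205891132094649 = 617673396283947

Result: 617673396283947
Multiplications needed: 8 (8 lines after 3^1)

3^31 = 617673396283947. Using exponentiation by squaring, this requires 8 multiplications. The key idea: if the exponent is even, square the half-power; if odd, multiply by the base once.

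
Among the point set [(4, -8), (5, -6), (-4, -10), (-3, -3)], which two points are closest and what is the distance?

Computing all pairwise distances among 4 points:

d((4, -8), (5, -6)) = 2.2361 <-- minimum
d((4, -8), (-4, -10)) = 8.2462
d((4, -8), (-3, -3)) = 8.6023
d((5, -6), (-4, -10)) = 9.8489
d((5, -6), (-3, -3)) = 8.544
d((-4, -10), (-3, -3)) = 7.0711

Closest pair: (4, -8) and (5, -6) with distance 2.2361

The closest pair is (4, -8) and (5, -6) with Euclidean distance 2.2361. For 4 points, brute-force pairwise comparison is shown above. For large n, the divide-and-conquer algorithm (sort by x, recurse on halves, check the dividing strip) achieves O(n log n).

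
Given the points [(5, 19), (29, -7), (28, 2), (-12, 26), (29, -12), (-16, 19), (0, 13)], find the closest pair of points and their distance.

Computing all pairwise distances among 7 points:

d((5, 19), (29, -7)) = 35.3836
d((5, 19), (28, 2)) = 28.6007
d((5, 19), (-12, 26)) = 18.3848
d((5, 19), (29, -12)) = 39.2046
d((5, 19), (-16, 19)) = 21.0
d((5, 19), (0, 13)) = 7.8102
d((29, -7), (28, 2)) = 9.0554
d((29, -7), (-12, 26)) = 52.6308
d((29, -7), (29, -12)) = 5.0 <-- minimum
d((29, -7), (-16, 19)) = 51.9711
d((29, -7), (0, 13)) = 35.2278
d((28, 2), (-12, 26)) = 46.6476
d((28, 2), (29, -12)) = 14.0357
d((28, 2), (-16, 19)) = 47.1699
d((28, 2), (0, 13)) = 30.0832
d((-12, 26), (29, -12)) = 55.9017
d((-12, 26), (-16, 19)) = 8.0623
d((-12, 26), (0, 13)) = 17.6918
d((29, -12), (-16, 19)) = 54.6443
d((29, -12), (0, 13)) = 38.2884
d((-16, 19), (0, 13)) = 17.088

Closest pair: (29, -7) and (29, -12) with distance 5.0

The closest pair is (29, -7) and (29, -12) with Euclidean distance 5.0. For 7 points, brute-force pairwise comparison is shown above. For large n, the divide-and-conquer algorithm (sort by x, recurse on halves, check the dividing strip) achieves O(n log n).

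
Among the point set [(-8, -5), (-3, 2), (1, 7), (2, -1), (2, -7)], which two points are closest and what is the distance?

Computing all pairwise distances among 5 points:

d((-8, -5), (-3, 2)) = 8.6023
d((-8, -5), (1, 7)) = 15.0
d((-8, -5), (2, -1)) = 10.7703
d((-8, -5), (2, -7)) = 10.198
d((-3, 2), (1, 7)) = 6.4031
d((-3, 2), (2, -1)) = 5.831 <-- minimum
d((-3, 2), (2, -7)) = 10.2956
d((1, 7), (2, -1)) = 8.0623
d((1, 7), (2, -7)) = 14.0357
d((2, -1), (2, -7)) = 6.0

Closest pair: (-3, 2) and (2, -1) with distance 5.831

The closest pair is (-3, 2) and (2, -1) with Euclidean distance 5.831. For 5 points, brute-force pairwise comparison is shown above. For large n, the divide-and-conquer algorithm (sort by x, recurse on halves, check the dividing strip) achieves O(n log n).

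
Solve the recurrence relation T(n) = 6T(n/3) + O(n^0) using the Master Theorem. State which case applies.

Master Theorem for T(n) = 6T(n/3) + O(n^0):

a = 6, b = 3, c = 0
log_b(a) = log_3(6) = 1.6309

Case 1: c = 0 < log_3(6) = 1.6309
T(n) = O(n^(log_3 6))

For T(n) = 6T(n/3) + O(n^0): log_3(6) = 1.6309. This is Case 1 of the Master Theorem (c < log_b(a), work dominated by leaves), giving O(n^(log_3 6)).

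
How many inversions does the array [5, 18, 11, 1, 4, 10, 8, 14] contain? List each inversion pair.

Finding inversions in [5, 18, 11, 1, 4, 10, 8, 14]:

(0, 3): arr[0]=5 > arr[3]=1
(0, 4): arr[0]=5 > arr[4]=4
(1, 2): arr[1]=18 > arr[2]=11
(1, 3): arr[1]=18 > arr[3]=1
(1, 4): arr[1]=18 > arr[4]=4
(1, 5): arr[1]=18 > arr[5]=10
(1, 6): arr[1]=18 > arr[6]=8
(1, 7): arr[1]=18 > arr[7]=14
(2, 3): arr[2]=11 > arr[3]=1
(2, 4): arr[2]=11 > arr[4]=4
(2, 5): arr[2]=11 > arr[5]=10
(2, 6): arr[2]=11 > arr[6]=8
(5, 6): arr[5]=10 > arr[6]=8

Total inversions: 13

The array has 13 inversion(s): (0,3), (0,4), (1,2), (1,3), (1,4), (1,5), (1,6), (1,7), (2,3), (2,4), (2,5), (2,6), (5,6). Each pair (i,j) satisfies i < j and arr[i] > arr[j].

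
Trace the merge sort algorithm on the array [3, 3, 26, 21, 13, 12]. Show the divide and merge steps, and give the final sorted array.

Merge sort trace:

Split: [3, 3, 26, 21, 13, 12] -> [3, 3, 26] and [21, 13, 12]
  Split: [3, 3, 26] -> [3] and [3, 26]
    Split: [3, 26] -> [3] and [26]
    Merge: [3] + [26] -> [3, 26]
  Merge: [3] + [3, 26] -> [3, 3, 26]
  Split: [21, 13, 12] -> [21] and [13, 12]
    Split: [13, 12] -> [13] and [12]
    Merge: [13] + [12] -> [12, 13]
  Merge: [21] + [12, 13] -> [12, 13, 21]
Merge: [3, 3, 26] + [12, 13, 21] -> [3, 3, 12, 13, 21, 26]

Final sorted array: [3, 3, 12, 13, 21, 26]

The merge sort proceeds by recursively splitting the array and merging sorted halves.
After all merges, the sorted array is [3, 3, 12, 13, 21, 26].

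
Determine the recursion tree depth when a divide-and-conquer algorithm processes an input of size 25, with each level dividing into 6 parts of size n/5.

For divide and conquer with division factor 5:

Problem sizes at each level:
Level 0: 25
Level 1: 5
Level 2: 1

The root is level 0 and the size-1 base case is level 2 (the tree spans levels 0 through 2, i.e. 3 levels counting the root), so the depth is the number of divisions: log_5(25) = 2

The recursion tree depth is log_5(25) = 2. At each level, the problem size is divided by 5, so it takes 2 divisions to reduce to a base case of size 1. The algorithm makes 6 recursive calls at each level.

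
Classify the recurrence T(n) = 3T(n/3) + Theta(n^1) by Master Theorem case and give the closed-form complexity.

Master Theorem for T(n) = 3T(n/3) + O(n^1):

a = 3, b = 3, c = 1
log_b(a) = log_3(3) = 1.0000

Case 2: c = 1 = log_3(3) = 1.0000
T(n) = O(n^1 log n) = O(n log n)

For T(n) = 3T(n/3) + O(n^1): log_3(3) = 1.0000. This is Case 2 of the Master Theorem (c = log_b(a), equal work at all levels), giving O(n log n).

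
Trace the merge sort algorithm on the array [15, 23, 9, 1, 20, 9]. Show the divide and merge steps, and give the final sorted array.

Merge sort trace:

Split: [15, 23, 9, 1, 20, 9] -> [15, 23, 9] and [1, 20, 9]
  Split: [15, 23, 9] -> [15] and [23, 9]
    Split: [23, 9] -> [23] and [9]
    Merge: [23] + [9] -> [9, 23]
  Merge: [15] + [9, 23] -> [9, 15, 23]
  Split: [1, 20, 9] -> [1] and [20, 9]
    Split: [20, 9] -> [20] and [9]
    Merge: [20] + [9] -> [9, 20]
  Merge: [1] + [9, 20] -> [1, 9, 20]
Merge: [9, 15, 23] + [1, 9, 20] -> [1, 9, 9, 15, 20, 23]

Final sorted array: [1, 9, 9, 15, 20, 23]

The merge sort proceeds by recursively splitting the array and merging sorted halves.
After all merges, the sorted array is [1, 9, 9, 15, 20, 23].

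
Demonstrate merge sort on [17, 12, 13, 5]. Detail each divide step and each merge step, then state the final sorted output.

Merge sort trace:

Split: [17, 12, 13, 5] -> [17, 12] and [13, 5]
  Split: [17, 12] -> [17] and [12]
  Merge: [17] + [12] -> [12, 17]
  Split: [13, 5] -> [13] and [5]
  Merge: [13] + [5] -> [5, 13]
Merge: [12, 17] + [5, 13] -> [5, 12, 13, 17]

Final sorted array: [5, 12, 13, 17]

The merge sort proceeds by recursively splitting the array and merging sorted halves.
After all merges, the sorted array is [5, 12, 13, 17].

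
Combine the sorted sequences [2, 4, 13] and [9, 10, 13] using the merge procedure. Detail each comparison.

Merging process:

Compare 2 vs 9: take 2 from left. Merged: [2]
Compare 4 vs 9: take 4 from left. Merged: [2, 4]
Compare 13 vs 9: take 9 from right. Merged: [2, 4, 9]
Compare 13 vs 10: take 10 from right. Merged: [2, 4, 9, 10]
Compare 13 vs 13: take 13 from left. Merged: [2, 4, 9, 10, 13]
Append remaining from right: [13]. Merged: [2, 4, 9, 10, 13, 13]

Final merged array: [2, 4, 9, 10, 13, 13]
Total comparisons: 5

The merged array is [2, 4, 9, 10, 13, 13], requiring 5 comparisons. The merge step runs in O(n) time where n is the total number of elements.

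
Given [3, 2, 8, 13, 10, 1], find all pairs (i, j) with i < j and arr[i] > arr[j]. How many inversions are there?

Finding inversions in [3, 2, 8, 13, 10, 1]:

(0, 1): arr[0]=3 > arr[1]=2
(0, 5): arr[0]=3 > arr[5]=1
(1, 5): arr[1]=2 > arr[5]=1
(2, 5): arr[2]=8 > arr[5]=1
(3, 4): arr[3]=13 > arr[4]=10
(3, 5): arr[3]=13 > arr[5]=1
(4, 5): arr[4]=10 > arr[5]=1

Total inversions: 7

The array has 7 inversion(s): (0,1), (0,5), (1,5), (2,5), (3,4), (3,5), (4,5). Each pair (i,j) satisfies i < j and arr[i] > arr[j].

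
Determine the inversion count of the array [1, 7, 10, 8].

Finding inversions in [1, 7, 10, 8]:

(2, 3): arr[2]=10 > arr[3]=8

Total inversions: 1

The array has 1 inversion(s): (2,3). Each pair (i,j) satisfies i < j and arr[i] > arr[j].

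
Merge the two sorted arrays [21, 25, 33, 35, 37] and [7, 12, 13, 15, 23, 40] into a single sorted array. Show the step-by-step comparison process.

Merging process:

Compare 21 vs 7: take 7 from right. Merged: [7]
Compare 21 vs 12: take 12 from right. Merged: [7, 12]
Compare 21 vs 13: take 13 from right. Merged: [7, 12, 13]
Compare 21 vs 15: take 15 from right. Merged: [7, 12, 13, 15]
Compare 21 vs 23: take 21 from left. Merged: [7, 12, 13, 15, 21]
Compare 25 vs 23: take 23 from right. Merged: [7, 12, 13, 15, 21, 23]
Compare 25 vs 40: take 25 from left. Merged: [7, 12, 13, 15, 21, 23, 25]
Compare 33 vs 40: take 33 from left. Merged: [7, 12, 13, 15, 21, 23, 25, 33]
Compare 35 vs 40: take 35 from left. Merged: [7, 12, 13, 15, 21, 23, 25, 33, 35]
Compare 37 vs 40: take 37 from left. Merged: [7, 12, 13, 15, 21, 23, 25, 33, 35, 37]
Append remaining from right: [40]. Merged: [7, 12, 13, 15, 21, 23, 25, 33, 35, 37, 40]

Final merged array: [7, 12, 13, 15, 21, 23, 25, 33, 35, 37, 40]
Total comparisons: 10

The merged array is [7, 12, 13, 15, 21, 23, 25, 33, 35, 37, 40], requiring 10 comparisons. The merge step runs in O(n) time where n is the total number of elements.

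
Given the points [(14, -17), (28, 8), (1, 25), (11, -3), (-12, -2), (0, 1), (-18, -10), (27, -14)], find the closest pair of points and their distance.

Computing all pairwise distances among 8 points:

d((14, -17), (28, 8)) = 28.6531
d((14, -17), (1, 25)) = 43.9659
d((14, -17), (11, -3)) = 14.3178
d((14, -17), (-12, -2)) = 30.0167
d((14, -17), (0, 1)) = 22.8035
d((14, -17), (-18, -10)) = 32.7567
d((14, -17), (27, -14)) = 13.3417
d((28, 8), (1, 25)) = 31.9061
d((28, 8), (11, -3)) = 20.2485
d((28, 8), (-12, -2)) = 41.2311
d((28, 8), (0, 1)) = 28.8617
d((28, 8), (-18, -10)) = 49.3964
d((28, 8), (27, -14)) = 22.0227
d((1, 25), (11, -3)) = 29.7321
d((1, 25), (-12, -2)) = 29.9666
d((1, 25), (0, 1)) = 24.0208
d((1, 25), (-18, -10)) = 39.8246
d((1, 25), (27, -14)) = 46.8722
d((11, -3), (-12, -2)) = 23.0217
d((11, -3), (0, 1)) = 11.7047
d((11, -3), (-18, -10)) = 29.8329
d((11, -3), (27, -14)) = 19.4165
d((-12, -2), (0, 1)) = 12.3693
d((-12, -2), (-18, -10)) = 10.0 <-- minimum
d((-12, -2), (27, -14)) = 40.8044
d((0, 1), (-18, -10)) = 21.095
d((0, 1), (27, -14)) = 30.8869
d((-18, -10), (27, -14)) = 45.1774

Closest pair: (-12, -2) and (-18, -10) with distance 10.0

The closest pair is (-12, -2) and (-18, -10) with Euclidean distance 10.0. For 8 points, brute-force pairwise comparison is shown above. For large n, the divide-and-conquer algorithm (sort by x, recurse on halves, check the dividing strip) achieves O(n log n).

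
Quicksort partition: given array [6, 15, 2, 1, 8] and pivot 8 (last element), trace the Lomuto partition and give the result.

Lomuto partition with pivot = 8:

Initial array: [6, 15, 2, 1, 8]

arr[0]=6 <= 8: swap with position 0, array becomes [6, 15, 2, 1, 8]
arr[1]=15 > 8: no swap
arr[2]=2 <= 8: swap with position 1, array becomes [6, 2, 15, 1, 8]
arr[3]=1 <= 8: swap with position 2, array becomes [6, 2, 1, 15, 8]

Place pivot at position 3: [6, 2, 1, 8, 15]
Pivot position: 3

After partitioning with pivot 8, the array becomes [6, 2, 1, 8, 15]. The pivot is placed at index 3. All elements to the left of the pivot are <= 8, and all elements to the right are > 8.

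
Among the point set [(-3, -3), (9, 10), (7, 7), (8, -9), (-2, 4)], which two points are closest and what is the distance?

Computing all pairwise distances among 5 points:

d((-3, -3), (9, 10)) = 17.6918
d((-3, -3), (7, 7)) = 14.1421
d((-3, -3), (8, -9)) = 12.53
d((-3, -3), (-2, 4)) = 7.0711
d((9, 10), (7, 7)) = 3.6056 <-- minimum
d((9, 10), (8, -9)) = 19.0263
d((9, 10), (-2, 4)) = 12.53
d((7, 7), (8, -9)) = 16.0312
d((7, 7), (-2, 4)) = 9.4868
d((8, -9), (-2, 4)) = 16.4012

Closest pair: (9, 10) and (7, 7) with distance 3.6056

The closest pair is (9, 10) and (7, 7) with Euclidean distance 3.6056. For 5 points, brute-force pairwise comparison is shown above. For large n, the divide-and-conquer algorithm (sort by x, recurse on halves, check the dividing strip) achieves O(n log n).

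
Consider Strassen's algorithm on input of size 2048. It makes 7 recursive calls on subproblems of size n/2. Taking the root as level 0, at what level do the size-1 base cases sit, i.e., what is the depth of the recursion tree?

For divide and conquer with division factor 2:

Problem sizes at each level:
Level 0: 2048
Level 1: 1024
Level 2: 512
Level 3: 256
Level 4: 128
Level 5: 64
Level 6: 32
Level 7: 16
Level 8: 8
Level 9: 4
Level 10: 2
Level 11: 1

The root is level 0 and the size-1 base case is level 11 (the tree spans levels 0 through 11, i.e. 12 levels counting the root), so the depth is the number of divisions: log_2(2048) = 11

The recursion tree depth is log_2(2048) = 11. At each level, the problem size is divided by 2, so it takes 11 divisions to reduce to a base case of size 1. The algorithm makes 7 recursive calls at each level.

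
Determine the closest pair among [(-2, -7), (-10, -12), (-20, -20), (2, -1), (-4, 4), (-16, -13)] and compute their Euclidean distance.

Computing all pairwise distances among 6 points:

d((-2, -7), (-10, -12)) = 9.434
d((-2, -7), (-20, -20)) = 22.2036
d((-2, -7), (2, -1)) = 7.2111
d((-2, -7), (-4, 4)) = 11.1803
d((-2, -7), (-16, -13)) = 15.2315
d((-10, -12), (-20, -20)) = 12.8062
d((-10, -12), (2, -1)) = 16.2788
d((-10, -12), (-4, 4)) = 17.088
d((-10, -12), (-16, -13)) = 6.0828 <-- minimum
d((-20, -20), (2, -1)) = 29.0689
d((-20, -20), (-4, 4)) = 28.8444
d((-20, -20), (-16, -13)) = 8.0623
d((2, -1), (-4, 4)) = 7.8102
d((2, -1), (-16, -13)) = 21.6333
d((-4, 4), (-16, -13)) = 20.8087

Closest pair: (-10, -12) and (-16, -13) with distance 6.0828

The closest pair is (-10, -12) and (-16, -13) with Euclidean distance 6.0828. For 6 points, brute-force pairwise comparison is shown above. For large n, the divide-and-conquer algorithm (sort by x, recurse on halves, check the dividing strip) achieves O(n log n).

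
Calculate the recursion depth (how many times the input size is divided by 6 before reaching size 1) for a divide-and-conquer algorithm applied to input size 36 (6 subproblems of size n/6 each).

For divide and conquer with division factor 6:

Problem sizes at each level:
Level 0: 36
Level 1: 6
Level 2: 1

The root is level 0 and the size-1 base case is level 2 (the tree spans levels 0 through 2, i.e. 3 levels counting the root), so the depth is the number of divisions: log_6(36) = 2

The recursion tree depth is log_6(36) = 2. At each level, the problem size is divided by 6, so it takes 2 divisions to reduce to a base case of size 1. The algorithm makes 6 recursive calls at each level.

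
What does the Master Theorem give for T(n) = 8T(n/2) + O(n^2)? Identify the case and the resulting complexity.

Master Theorem for T(n) = 8T(n/2) + O(n^2):

a = 8, b = 2, c = 2
log_b(a) = log_2(8) = 3.0000

Case 1: c = 2 < log_2(8) = 3.0000
T(n) = O(n^(log_2 8)) = O(n^3)

For T(n) = 8T(n/2) + O(n^2): log_2(8) = 3.0000. This is Case 1 of the Master Theorem (c < log_b(a), work dominated by leaves), giving O(n^3).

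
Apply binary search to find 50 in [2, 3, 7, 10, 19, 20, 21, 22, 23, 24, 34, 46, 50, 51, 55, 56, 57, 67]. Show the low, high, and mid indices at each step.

Binary search for 50 in [2, 3, 7, 10, 19, 20, 21, 22, 23, 24, 34, 46, 50, 51, 55, 56, 57, 67]:

lo=0, hi=17, mid=8, arr[mid]=23 -> 23 < 50, search right half
lo=9, hi=17, mid=13, arr[mid]=51 -> 51 > 50, search left half
lo=9, hi=12, mid=10, arr[mid]=34 -> 34 < 50, search right half
lo=11, hi=12, mid=11, arr[mid]=46 -> 46 < 50, search right half
lo=12, hi=12, mid=12, arr[mid]=50 -> Found target at index 12!

Binary search finds 50 at index 12 after 5 comparisons. The search repeatedly halves the search space by comparing with the middle element.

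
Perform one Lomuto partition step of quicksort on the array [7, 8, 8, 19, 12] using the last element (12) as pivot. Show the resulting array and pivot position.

Lomuto partition with pivot = 12:

Initial array: [7, 8, 8, 19, 12]

arr[0]=7 <= 12: swap with position 0, array becomes [7, 8, 8, 19, 12]
arr[1]=8 <= 12: swap with position 1, array becomes [7, 8, 8, 19, 12]
arr[2]=8 <= 12: swap with position 2, array becomes [7, 8, 8, 19, 12]
arr[3]=19 > 12: no swap

Place pivot at position 3: [7, 8, 8, 12, 19]
Pivot position: 3

After partitioning with pivot 12, the array becomes [7, 8, 8, 12, 19]. The pivot is placed at index 3. All elements to the left of the pivot are <= 12, and all elements to the right are > 12.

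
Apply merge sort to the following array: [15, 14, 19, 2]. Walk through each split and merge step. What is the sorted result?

Merge sort trace:

Split: [15, 14, 19, 2] -> [15, 14] and [19, 2]
  Split: [15, 14] -> [15] and [14]
  Merge: [15] + [14] -> [14, 15]
  Split: [19, 2] -> [19] and [2]
  Merge: [19] + [2] -> [2, 19]
Merge: [14, 15] + [2, 19] -> [2, 14, 15, 19]

Final sorted array: [2, 14, 15, 19]

The merge sort proceeds by recursively splitting the array and merging sorted halves.
After all merges, the sorted array is [2, 14, 15, 19].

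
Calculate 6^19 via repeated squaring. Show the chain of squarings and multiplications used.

Computing 6^19 by squaring (build up from 6^1; each line after the first costs one multiplication):

6^1 = 6
6^2 = (6^1)^2 = 6^2 = 36
6^4 = (6^2)^2 = 36^2 = 1296
6^8 = (6^4)^2 = 1296^2 = 1679616
6^9 = 6 * 6^8 = 6 * 1679616 = 10077696
6^18 = (6^9)^2 = 10077696^2 = 101559956668416
6^19 = 6 * 6^18 = 6 * 101559956668416 = 609359740010496

Result: 609359740010496
Multiplications needed: 6 (6 lines after 6^1)

6^19 = 609359740010496. Using exponentiation by squaring, this requires 6 multiplications. The key idea: if the exponent is even, square the half-power; if odd, multiply by the base once.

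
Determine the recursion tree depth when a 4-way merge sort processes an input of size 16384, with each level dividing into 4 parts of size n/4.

For divide and conquer with division factor 4:

Problem sizes at each level:
Level 0: 16384
Level 1: 4096
Level 2: 1024
Level 3: 256
Level 4: 64
Level 5: 16
Level 6: 4
Level 7: 1

The root is level 0 and the size-1 base case is level 7 (the tree spans levels 0 through 7, i.e. 8 levels counting the root), so the depth is the number of divisions: log_4(16384) = 7

The recursion tree depth is log_4(16384) = 7. At each level, the problem size is divided by 4, so it takes 7 divisions to reduce to a base case of size 1. The algorithm makes 4 recursive calls at each level.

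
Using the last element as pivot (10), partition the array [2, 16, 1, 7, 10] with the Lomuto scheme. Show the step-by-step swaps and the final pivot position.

Lomuto partition with pivot = 10:

Initial array: [2, 16, 1, 7, 10]

arr[0]=2 <= 10: swap with position 0, array becomes [2, 16, 1, 7, 10]
arr[1]=16 > 10: no swap
arr[2]=1 <= 10: swap with position 1, array becomes [2, 1, 16, 7, 10]
arr[3]=7 <= 10: swap with position 2, array becomes [2, 1, 7, 16, 10]

Place pivot at position 3: [2, 1, 7, 10, 16]
Pivot position: 3

After partitioning with pivot 10, the array becomes [2, 1, 7, 10, 16]. The pivot is placed at index 3. All elements to the left of the pivot are <= 10, and all elements to the right are > 10.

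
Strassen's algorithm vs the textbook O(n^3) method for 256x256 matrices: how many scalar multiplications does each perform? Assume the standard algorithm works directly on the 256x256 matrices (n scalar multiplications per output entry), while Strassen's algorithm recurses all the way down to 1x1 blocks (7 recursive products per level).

Matrix multiplication for 256x256 matrices:

Standard algorithm: 256^3 = 16777216 multiplications
Strassen's algorithm: 7^(log2(256)) = 7^8 = 5764801 multiplications
Savings: 16777216 - 5764801 = 11012415 multiplications

Standard: 16777216 multiplications (256^3). Strassen: 5764801 multiplications (7^8). Strassen reduces 8 recursive multiplications to 7 at each level.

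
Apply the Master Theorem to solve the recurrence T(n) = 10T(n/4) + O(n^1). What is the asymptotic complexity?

Master Theorem for T(n) = 10T(n/4) + O(n^1):

a = 10, b = 4, c = 1
log_b(a) = log_4(10) = 1.6610

Case 1: c = 1 < log_4(10) = 1.6610
T(n) = O(n^(log_4 10))

For T(n) = 10T(n/4) + O(n^1): log_4(10) = 1.6610. This is Case 1 of the Master Theorem (c < log_b(a), work dominated by leaves), giving O(n^(log_4 10)).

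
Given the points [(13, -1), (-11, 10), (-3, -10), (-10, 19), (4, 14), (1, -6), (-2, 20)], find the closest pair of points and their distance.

Computing all pairwise distances among 7 points:

d((13, -1), (-11, 10)) = 26.4008
d((13, -1), (-3, -10)) = 18.3576
d((13, -1), (-10, 19)) = 30.4795
d((13, -1), (4, 14)) = 17.4929
d((13, -1), (1, -6)) = 13.0
d((13, -1), (-2, 20)) = 25.807
d((-11, 10), (-3, -10)) = 21.5407
d((-11, 10), (-10, 19)) = 9.0554
d((-11, 10), (4, 14)) = 15.5242
d((-11, 10), (1, -6)) = 20.0
d((-11, 10), (-2, 20)) = 13.4536
d((-3, -10), (-10, 19)) = 29.8329
d((-3, -10), (4, 14)) = 25.0
d((-3, -10), (1, -6)) = 5.6569 <-- minimum
d((-3, -10), (-2, 20)) = 30.0167
d((-10, 19), (4, 14)) = 14.8661
d((-10, 19), (1, -6)) = 27.313
d((-10, 19), (-2, 20)) = 8.0623
d((4, 14), (1, -6)) = 20.2237
d((4, 14), (-2, 20)) = 8.4853
d((1, -6), (-2, 20)) = 26.1725

Closest pair: (-3, -10) and (1, -6) with distance 5.6569

The closest pair is (-3, -10) and (1, -6) with Euclidean distance 5.6569. For 7 points, brute-force pairwise comparison is shown above. For large n, the divide-and-conquer algorithm (sort by x, recurse on halves, check the dividing strip) achieves O(n log n).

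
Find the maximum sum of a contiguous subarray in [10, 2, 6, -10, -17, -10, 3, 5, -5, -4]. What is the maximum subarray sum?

Using Kadane's algorithm on [10, 2, 6, -10, -17, -10, 3, 5, -5, -4]:

Scanning through the array:
Position 1 (value 2): max_ending_here = 12, max_so_far = 12
Position 2 (value 6): max_ending_here = 18, max_so_far = 18
Position 3 (value -10): max_ending_here = 8, max_so_far = 18
Position 4 (value -17): max_ending_here = -9, max_so_far = 18
Position 5 (value -10): max_ending_here = -10, max_so_far = 18
Position 6 (value 3): max_ending_here = 3, max_so_far = 18
Position 7 (value 5): max_ending_here = 8, max_so_far = 18
Position 8 (value -5): max_ending_here = 3, max_so_far = 18
Position 9 (value -4): max_ending_here = -1, max_so_far = 18

Maximum subarray: [10, 2, 6]
Maximum sum: 18

The maximum subarray is [10, 2, 6] with sum 18. This subarray runs from index 0 to index 2.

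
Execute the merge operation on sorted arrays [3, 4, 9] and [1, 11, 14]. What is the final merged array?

Merging process:

Compare 3 vs 1: take 1 from right. Merged: [1]
Compare 3 vs 11: take 3 from left. Merged: [1, 3]
Compare 4 vs 11: take 4 from left. Merged: [1, 3, 4]
Compare 9 vs 11: take 9 from left. Merged: [1, 3, 4, 9]
Append remaining from right: [11, 14]. Merged: [1, 3, 4, 9, 11, 14]

Final merged array: [1, 3, 4, 9, 11, 14]
Total comparisons: 4

The merged array is [1, 3, 4, 9, 11, 14], requiring 4 comparisons. The merge step runs in O(n) time where n is the total number of elements.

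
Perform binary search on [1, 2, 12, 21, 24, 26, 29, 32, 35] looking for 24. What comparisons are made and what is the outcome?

Binary search for 24 in [1, 2, 12, 21, 24, 26, 29, 32, 35]:

lo=0, hi=8, mid=4, arr[mid]=24 -> Found target at index 4!

Binary search finds 24 at index 4 after 1 comparisons. The search repeatedly halves the search space by comparing with the middle element.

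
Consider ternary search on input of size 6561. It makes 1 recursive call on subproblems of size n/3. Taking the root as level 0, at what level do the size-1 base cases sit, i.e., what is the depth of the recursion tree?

For divide and conquer with division factor 3:

Problem sizes at each level:
Level 0: 6561
Level 1: 2187
Level 2: 729
Level 3: 243
Level 4: 81
Level 5: 27
Level 6: 9
Level 7: 3
Level 8: 1

The root is level 0 and the size-1 base case is level 8 (the tree spans levels 0 through 8, i.e. 9 levels counting the root), so the depth is the number of divisions: log_3(6561) = 8

The recursion tree depth is log_3(6561) = 8. At each level, the problem size is divided by 3, so it takes 8 divisions to reduce to a base case of size 1. The algorithm makes 1 recursive call at each level.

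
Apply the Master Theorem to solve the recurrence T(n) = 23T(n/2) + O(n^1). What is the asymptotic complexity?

Master Theorem for T(n) = 23T(n/2) + O(n^1):

a = 23, b = 2, c = 1
log_b(a) = log_2(23) = 4.5236

Case 1: c = 1 < log_2(23) = 4.5236
T(n) = O(n^(log_2 23))

For T(n) = 23T(n/2) + O(n^1): log_2(23) = 4.5236. This is Case 1 of the Master Theorem (c < log_b(a), work dominated by leaves), giving O(n^(log_2 23)).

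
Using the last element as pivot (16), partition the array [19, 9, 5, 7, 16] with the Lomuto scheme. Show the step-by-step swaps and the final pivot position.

Lomuto partition with pivot = 16:

Initial array: [19, 9, 5, 7, 16]

arr[0]=19 > 16: no swap
arr[1]=9 <= 16: swap with position 0, array becomes [9, 19, 5, 7, 16]
arr[2]=5 <= 16: swap with position 1, array becomes [9, 5, 19, 7, 16]
arr[3]=7 <= 16: swap with position 2, array becomes [9, 5, 7, 19, 16]

Place pivot at position 3: [9, 5, 7, 16, 19]
Pivot position: 3

After partitioning with pivot 16, the array becomes [9, 5, 7, 16, 19]. The pivot is placed at index 3. All elements to the left of the pivot are <= 16, and all elements to the right are > 16.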